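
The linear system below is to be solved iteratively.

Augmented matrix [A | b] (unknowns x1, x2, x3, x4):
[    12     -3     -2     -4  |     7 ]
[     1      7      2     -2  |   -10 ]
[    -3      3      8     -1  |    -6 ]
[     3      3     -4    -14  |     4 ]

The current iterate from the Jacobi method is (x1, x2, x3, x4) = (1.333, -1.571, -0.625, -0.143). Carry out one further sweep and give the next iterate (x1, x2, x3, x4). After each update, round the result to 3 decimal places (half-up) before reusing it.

One sweep:
  x1 = (7 - (-3)·-1.571 - (-2)·-0.625 - (-4)·-0.143) / (12) = 0.039
  x2 = (-10 - (1)·1.333 - (2)·-0.625 - (-2)·-0.143) / (7) = -1.481
  x3 = (-6 - (-3)·1.333 - (3)·-1.571 - (-1)·-0.143) / (8) = 0.321
  x4 = (4 - (3)·1.333 - (3)·-1.571 - (-4)·-0.625) / (-14) = -0.158

(0.039, -1.481, 0.321, -0.158)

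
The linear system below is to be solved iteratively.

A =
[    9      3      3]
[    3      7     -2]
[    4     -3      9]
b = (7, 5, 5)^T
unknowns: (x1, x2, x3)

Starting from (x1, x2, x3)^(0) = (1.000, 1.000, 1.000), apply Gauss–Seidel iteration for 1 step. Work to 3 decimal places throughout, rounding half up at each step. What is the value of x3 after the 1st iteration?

0.824

Iteration 1:
  x1 = (7 - (3)·1.000 - (3)·1.000) / (9) = 0.111
  x2 = (5 - (3)·0.111 - (-2)·1.000) / (7) = 0.952
  x3 = (5 - (4)·0.111 - (-3)·0.952) / (9) = 0.824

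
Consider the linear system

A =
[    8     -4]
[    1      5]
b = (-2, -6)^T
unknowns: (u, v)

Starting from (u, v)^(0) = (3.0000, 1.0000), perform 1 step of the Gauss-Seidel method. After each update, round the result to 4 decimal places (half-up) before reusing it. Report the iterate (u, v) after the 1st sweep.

Iteration 1:
  u = (-2 - (-4)·1.0000) / (8) = 0.2500
  v = (-6 - (1)·0.2500) / (5) = -1.2500

(0.2500, -1.2500)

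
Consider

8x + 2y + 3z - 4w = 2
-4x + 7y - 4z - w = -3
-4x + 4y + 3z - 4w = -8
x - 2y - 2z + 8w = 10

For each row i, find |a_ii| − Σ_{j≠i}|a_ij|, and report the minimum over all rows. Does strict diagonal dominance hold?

row 1: |8| − (2+3+4) = -1
row 2: |7| − (4+4+1) = -2
row 3: |3| − (4+4+4) = -9
row 4: |8| − (1+2+2) = 3
minimum over rows = -9 → not strictly diagonally dominant

-9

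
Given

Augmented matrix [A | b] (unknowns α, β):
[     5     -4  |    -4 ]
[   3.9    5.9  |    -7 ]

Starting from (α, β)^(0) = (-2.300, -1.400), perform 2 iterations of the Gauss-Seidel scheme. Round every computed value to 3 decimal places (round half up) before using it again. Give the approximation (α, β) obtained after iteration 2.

Iteration 1:
  α = (-4 - (-4)·-1.400) / (5) = -1.920
  β = (-7 - (3.9)·-1.920) / (5.9) = 0.083
Iteration 2:
  α = (-4 - (-4)·0.083) / (5) = -0.734
  β = (-7 - (3.9)·-0.734) / (5.9) = -0.701

(-0.734, -0.701)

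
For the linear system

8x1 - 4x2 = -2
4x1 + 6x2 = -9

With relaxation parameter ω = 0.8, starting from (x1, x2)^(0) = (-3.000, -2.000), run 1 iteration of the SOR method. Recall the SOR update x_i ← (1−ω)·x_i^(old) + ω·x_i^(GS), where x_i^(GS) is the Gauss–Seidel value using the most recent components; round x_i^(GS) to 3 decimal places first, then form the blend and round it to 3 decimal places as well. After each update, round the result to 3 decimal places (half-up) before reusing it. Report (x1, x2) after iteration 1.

(-1.600, -0.746)

Iteration 1:
  x1: GS value = (-2 - (-4)·-2.000) / (8) = -1.250;  x1 ← (1−ω)·-3.000 + ω·-1.250 = -1.600
  x2: GS value = (-9 - (4)·-1.600) / (6) = -0.433;  x2 ← (1−ω)·-2.000 + ω·-0.433 = -0.746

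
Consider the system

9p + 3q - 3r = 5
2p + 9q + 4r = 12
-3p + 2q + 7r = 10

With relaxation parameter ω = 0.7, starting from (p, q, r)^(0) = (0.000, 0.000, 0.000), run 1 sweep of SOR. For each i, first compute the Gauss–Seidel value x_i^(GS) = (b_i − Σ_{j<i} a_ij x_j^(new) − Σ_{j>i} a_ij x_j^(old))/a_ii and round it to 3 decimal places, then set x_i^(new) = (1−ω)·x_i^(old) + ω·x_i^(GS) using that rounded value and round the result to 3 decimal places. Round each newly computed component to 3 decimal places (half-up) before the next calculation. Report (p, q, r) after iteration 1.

Iteration 1:
  p: GS value = (5 - (3)·0.000 - (-3)·0.000) / (9) = 0.556;  p ← (1−ω)·0.000 + ω·0.556 = 0.389
  q: GS value = (12 - (2)·0.389 - (4)·0.000) / (9) = 1.247;  q ← (1−ω)·0.000 + ω·1.247 = 0.873
  r: GS value = (10 - (-3)·0.389 - (2)·0.873) / (7) = 1.346;  r ← (1−ω)·0.000 + ω·1.346 = 0.942

(0.389, 0.873, 0.942)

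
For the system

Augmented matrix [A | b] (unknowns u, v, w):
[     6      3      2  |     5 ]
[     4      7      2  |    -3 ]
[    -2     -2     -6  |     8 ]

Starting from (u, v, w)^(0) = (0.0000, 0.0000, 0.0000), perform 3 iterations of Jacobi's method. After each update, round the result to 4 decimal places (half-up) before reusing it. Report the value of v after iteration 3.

-0.8617

Iteration 1:
  u = (5 - (3)·0.0000 - (2)·0.0000) / (6) = 0.8333
  v = (-3 - (4)·0.0000 - (2)·0.0000) / (7) = -0.4286
  w = (8 - (-2)·0.0000 - (-2)·0.0000) / (-6) = -1.3333
Iteration 2:
  u = (5 - (3)·-0.4286 - (2)·-1.3333) / (6) = 1.4921
  v = (-3 - (4)·0.8333 - (2)·-1.3333) / (7) = -0.5238
  w = (8 - (-2)·0.8333 - (-2)·-0.4286) / (-6) = -1.4682
Iteration 3:
  u = (5 - (3)·-0.5238 - (2)·-1.4682) / (6) = 1.5846
  v = (-3 - (4)·1.4921 - (2)·-1.4682) / (7) = -0.8617
  w = (8 - (-2)·1.4921 - (-2)·-0.5238) / (-6) = -1.6561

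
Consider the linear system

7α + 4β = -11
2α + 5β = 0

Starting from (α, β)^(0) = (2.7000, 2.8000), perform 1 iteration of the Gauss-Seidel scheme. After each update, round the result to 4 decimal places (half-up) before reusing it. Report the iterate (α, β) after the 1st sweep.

Iteration 1:
  α = (-11 - (4)·2.8000) / (7) = -3.1714
  β = (0 - (2)·-3.1714) / (5) = 1.2686

(-3.1714, 1.2686)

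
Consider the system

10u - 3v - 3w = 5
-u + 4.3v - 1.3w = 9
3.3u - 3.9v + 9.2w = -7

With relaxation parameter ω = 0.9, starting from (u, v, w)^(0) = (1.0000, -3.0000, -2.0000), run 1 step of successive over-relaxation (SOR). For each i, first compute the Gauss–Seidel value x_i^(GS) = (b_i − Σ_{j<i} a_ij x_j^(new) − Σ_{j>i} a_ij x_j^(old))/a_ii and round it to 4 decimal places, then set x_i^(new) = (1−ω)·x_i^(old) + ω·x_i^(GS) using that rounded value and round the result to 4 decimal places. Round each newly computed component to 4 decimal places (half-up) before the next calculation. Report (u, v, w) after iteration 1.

(-0.8000, 0.8721, -0.2938)

Iteration 1:
  u: GS value = (5 - (-3)·-3.0000 - (-3)·-2.0000) / (10) = -1.0000;  u ← (1−ω)·1.0000 + ω·-1.0000 = -0.8000
  v: GS value = (9 - (-1)·-0.8000 - (-1.3)·-2.0000) / (4.3) = 1.3023;  v ← (1−ω)·-3.0000 + ω·1.3023 = 0.8721
  w: GS value = (-7 - (3.3)·-0.8000 - (-3.9)·0.8721) / (9.2) = -0.1042;  w ← (1−ω)·-2.0000 + ω·-0.1042 = -0.2938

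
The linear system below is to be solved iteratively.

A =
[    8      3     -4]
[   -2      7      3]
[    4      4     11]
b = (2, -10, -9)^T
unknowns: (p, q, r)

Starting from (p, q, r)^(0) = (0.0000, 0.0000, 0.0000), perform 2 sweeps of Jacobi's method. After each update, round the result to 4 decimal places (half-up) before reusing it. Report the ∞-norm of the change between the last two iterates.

Iteration 1:
  p = (2 - (3)·0.0000 - (-4)·0.0000) / (8) = 0.2500
  q = (-10 - (-2)·0.0000 - (3)·0.0000) / (7) = -1.4286
  r = (-9 - (4)·0.0000 - (4)·0.0000) / (11) = -0.8182
Iteration 2:
  p = (2 - (3)·-1.4286 - (-4)·-0.8182) / (8) = 0.3766
  q = (-10 - (-2)·0.2500 - (3)·-0.8182) / (7) = -1.0065
  r = (-9 - (4)·0.2500 - (4)·-1.4286) / (11) = -0.3896
Change: (0.1266, 0.4221, 0.4286) → max |·| = 0.4286

0.4286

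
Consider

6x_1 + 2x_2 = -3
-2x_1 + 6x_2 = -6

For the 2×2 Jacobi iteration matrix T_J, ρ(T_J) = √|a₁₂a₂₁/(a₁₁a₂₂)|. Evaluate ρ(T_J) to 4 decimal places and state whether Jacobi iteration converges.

a₁₂a₂₁/(a₁₁a₂₂) = (2)·(-2) / ((6)·(6)) = -0.111111
ρ = √|-0.111111| = √0.111111 = 0.3333
ρ < 1, so Jacobi converges

0.3333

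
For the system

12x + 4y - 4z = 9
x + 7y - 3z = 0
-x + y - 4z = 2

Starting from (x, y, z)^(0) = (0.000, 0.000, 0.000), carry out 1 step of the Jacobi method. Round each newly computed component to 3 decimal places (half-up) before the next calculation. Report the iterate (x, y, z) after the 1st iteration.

(0.750, 0.000, -0.500)

Iteration 1:
  x = (9 - (4)·0.000 - (-4)·0.000) / (12) = 0.750
  y = (0 - (1)·0.000 - (-3)·0.000) / (7) = 0.000
  z = (2 - (-1)·0.000 - (1)·0.000) / (-4) = -0.500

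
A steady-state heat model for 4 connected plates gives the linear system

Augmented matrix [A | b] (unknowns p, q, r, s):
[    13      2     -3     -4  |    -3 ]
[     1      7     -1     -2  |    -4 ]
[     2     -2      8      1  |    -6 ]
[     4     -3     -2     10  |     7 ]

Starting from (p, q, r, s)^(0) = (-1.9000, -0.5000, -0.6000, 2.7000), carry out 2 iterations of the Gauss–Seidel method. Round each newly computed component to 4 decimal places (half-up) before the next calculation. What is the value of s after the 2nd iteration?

Iteration 1:
  p = (-3 - (2)·-0.5000 - (-3)·-0.6000 - (-4)·2.7000) / (13) = 0.5385
  q = (-4 - (1)·0.5385 - (-1)·-0.6000 - (-2)·2.7000) / (7) = 0.0374
  r = (-6 - (2)·0.5385 - (-2)·0.0374 - (1)·2.7000) / (8) = -1.2128
  s = (7 - (4)·0.5385 - (-3)·0.0374 - (-2)·-1.2128) / (10) = 0.2533
Iteration 2:
  p = (-3 - (2)·0.0374 - (-3)·-1.2128 - (-4)·0.2533) / (13) = -0.4385
  q = (-4 - (1)·-0.4385 - (-1)·-1.2128 - (-2)·0.2533) / (7) = -0.6097
  r = (-6 - (2)·-0.4385 - (-2)·-0.6097 - (1)·0.2533) / (8) = -0.8245
  s = (7 - (4)·-0.4385 - (-3)·-0.6097 - (-2)·-0.8245) / (10) = 0.5276

0.5276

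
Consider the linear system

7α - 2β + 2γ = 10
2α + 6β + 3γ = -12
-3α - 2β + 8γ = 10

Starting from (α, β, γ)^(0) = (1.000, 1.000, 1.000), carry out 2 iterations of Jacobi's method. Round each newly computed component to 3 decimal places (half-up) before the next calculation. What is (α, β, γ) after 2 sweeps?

(0.083, -3.414, 1.078)

Iteration 1:
  α = (10 - (-2)·1.000 - (2)·1.000) / (7) = 1.429
  β = (-12 - (2)·1.000 - (3)·1.000) / (6) = -2.833
  γ = (10 - (-3)·1.000 - (-2)·1.000) / (8) = 1.875
Iteration 2:
  α = (10 - (-2)·-2.833 - (2)·1.875) / (7) = 0.083
  β = (-12 - (2)·1.429 - (3)·1.875) / (6) = -3.414
  γ = (10 - (-3)·1.429 - (-2)·-2.833) / (8) = 1.078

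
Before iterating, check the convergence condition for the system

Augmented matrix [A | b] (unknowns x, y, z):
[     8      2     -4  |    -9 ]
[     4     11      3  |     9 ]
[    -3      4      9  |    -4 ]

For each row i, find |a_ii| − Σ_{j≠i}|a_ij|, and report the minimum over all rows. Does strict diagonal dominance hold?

2

row 1: |8| − (2+4) = 2
row 2: |11| − (4+3) = 4
row 3: |9| − (3+4) = 2
minimum over rows = 2 → strictly diagonally dominant (convergence guaranteed)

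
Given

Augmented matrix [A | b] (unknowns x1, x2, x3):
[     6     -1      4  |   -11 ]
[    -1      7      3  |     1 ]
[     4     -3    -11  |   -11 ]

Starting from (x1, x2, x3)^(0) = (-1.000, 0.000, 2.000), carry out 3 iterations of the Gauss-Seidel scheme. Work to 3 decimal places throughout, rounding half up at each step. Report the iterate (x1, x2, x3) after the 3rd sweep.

Iteration 1:
  x1 = (-11 - (-1)·0.000 - (4)·2.000) / (6) = -3.167
  x2 = (1 - (-1)·-3.167 - (3)·2.000) / (7) = -1.167
  x3 = (-11 - (4)·-3.167 - (-3)·-1.167) / (-11) = 0.167
Iteration 2:
  x1 = (-11 - (-1)·-1.167 - (4)·0.167) / (6) = -2.139
  x2 = (1 - (-1)·-2.139 - (3)·0.167) / (7) = -0.234
  x3 = (-11 - (4)·-2.139 - (-3)·-0.234) / (-11) = 0.286
Iteration 3:
  x1 = (-11 - (-1)·-0.234 - (4)·0.286) / (6) = -2.063
  x2 = (1 - (-1)·-2.063 - (3)·0.286) / (7) = -0.274
  x3 = (-11 - (4)·-2.063 - (-3)·-0.274) / (-11) = 0.325

(-2.063, -0.274, 0.325)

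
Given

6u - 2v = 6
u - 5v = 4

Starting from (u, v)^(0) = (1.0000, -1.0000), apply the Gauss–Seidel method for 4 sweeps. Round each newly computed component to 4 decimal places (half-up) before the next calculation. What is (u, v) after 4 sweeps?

(0.7857, -0.6429)

Iteration 1:
  u = (6 - (-2)·-1.0000) / (6) = 0.6667
  v = (4 - (1)·0.6667) / (-5) = -0.6667
Iteration 2:
  u = (6 - (-2)·-0.6667) / (6) = 0.7778
  v = (4 - (1)·0.7778) / (-5) = -0.6444
Iteration 3:
  u = (6 - (-2)·-0.6444) / (6) = 0.7852
  v = (4 - (1)·0.7852) / (-5) = -0.6430
Iteration 4:
  u = (6 - (-2)·-0.6430) / (6) = 0.7857
  v = (4 - (1)·0.7857) / (-5) = -0.6429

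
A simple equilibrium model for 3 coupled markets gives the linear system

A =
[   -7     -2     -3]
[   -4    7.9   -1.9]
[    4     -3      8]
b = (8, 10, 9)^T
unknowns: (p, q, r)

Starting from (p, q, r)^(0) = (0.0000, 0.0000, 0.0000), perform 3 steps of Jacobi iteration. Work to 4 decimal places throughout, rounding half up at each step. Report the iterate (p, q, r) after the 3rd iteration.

Iteration 1:
  p = (8 - (-2)·0.0000 - (-3)·0.0000) / (-7) = -1.1429
  q = (10 - (-4)·0.0000 - (-1.9)·0.0000) / (7.9) = 1.2658
  r = (9 - (4)·0.0000 - (-3)·0.0000) / (8) = 1.1250
Iteration 2:
  p = (8 - (-2)·1.2658 - (-3)·1.1250) / (-7) = -1.9867
  q = (10 - (-4)·-1.1429 - (-1.9)·1.1250) / (7.9) = 0.9577
  r = (9 - (4)·-1.1429 - (-3)·1.2658) / (8) = 2.1711
Iteration 3:
  p = (8 - (-2)·0.9577 - (-3)·2.1711) / (-7) = -2.3470
  q = (10 - (-4)·-1.9867 - (-1.9)·2.1711) / (7.9) = 0.7821
  r = (9 - (4)·-1.9867 - (-3)·0.9577) / (8) = 2.4775

(-2.3470, 0.7821, 2.4775)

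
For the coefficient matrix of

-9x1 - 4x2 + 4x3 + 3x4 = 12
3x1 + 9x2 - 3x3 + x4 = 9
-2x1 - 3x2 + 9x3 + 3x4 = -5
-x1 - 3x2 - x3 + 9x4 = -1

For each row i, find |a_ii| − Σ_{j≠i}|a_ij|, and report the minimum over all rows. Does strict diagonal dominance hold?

-2

row 1: |-9| − (4+4+3) = -2
row 2: |9| − (3+3+1) = 2
row 3: |9| − (2+3+3) = 1
row 4: |9| − (1+3+1) = 4
minimum over rows = -2 → not strictly diagonally dominant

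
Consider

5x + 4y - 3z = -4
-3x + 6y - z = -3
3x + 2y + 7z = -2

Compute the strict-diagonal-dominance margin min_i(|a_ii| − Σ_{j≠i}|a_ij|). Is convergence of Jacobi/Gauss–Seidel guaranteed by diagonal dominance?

row 1: |5| − (4+3) = -2
row 2: |6| − (3+1) = 2
row 3: |7| − (3+2) = 2
minimum over rows = -2 → not strictly diagonally dominant

-2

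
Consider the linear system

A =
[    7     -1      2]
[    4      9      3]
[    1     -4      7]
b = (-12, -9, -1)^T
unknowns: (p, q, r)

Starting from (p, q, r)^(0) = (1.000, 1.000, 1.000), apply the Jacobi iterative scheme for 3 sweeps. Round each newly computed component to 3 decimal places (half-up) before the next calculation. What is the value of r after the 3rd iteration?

-0.004

Iteration 1:
  p = (-12 - (-1)·1.000 - (2)·1.000) / (7) = -1.857
  q = (-9 - (4)·1.000 - (3)·1.000) / (9) = -1.778
  r = (-1 - (1)·1.000 - (-4)·1.000) / (7) = 0.286
Iteration 2:
  p = (-12 - (-1)·-1.778 - (2)·0.286) / (7) = -2.050
  q = (-9 - (4)·-1.857 - (3)·0.286) / (9) = -0.270
  r = (-1 - (1)·-1.857 - (-4)·-1.778) / (7) = -0.894
Iteration 3:
  p = (-12 - (-1)·-0.270 - (2)·-0.894) / (7) = -1.497
  q = (-9 - (4)·-2.050 - (3)·-0.894) / (9) = 0.209
  r = (-1 - (1)·-2.050 - (-4)·-0.270) / (7) = -0.004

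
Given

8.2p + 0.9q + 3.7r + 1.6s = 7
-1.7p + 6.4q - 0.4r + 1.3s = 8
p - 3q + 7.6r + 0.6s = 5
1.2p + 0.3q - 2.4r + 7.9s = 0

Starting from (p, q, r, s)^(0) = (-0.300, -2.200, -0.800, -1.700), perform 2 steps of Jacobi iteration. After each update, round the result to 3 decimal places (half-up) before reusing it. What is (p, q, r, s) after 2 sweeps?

Iteration 1:
  p = (7 - (0.9)·-2.200 - (3.7)·-0.800 - (1.6)·-1.700) / (8.2) = 1.788
  q = (8 - (-1.7)·-0.300 - (-0.4)·-0.800 - (1.3)·-1.700) / (6.4) = 1.466
  r = (5 - (1)·-0.300 - (-3)·-2.200 - (0.6)·-1.700) / (7.6) = -0.037
  s = (0 - (1.2)·-0.300 - (0.3)·-2.200 - (-2.4)·-0.800) / (7.9) = -0.114
Iteration 2:
  p = (7 - (0.9)·1.466 - (3.7)·-0.037 - (1.6)·-0.114) / (8.2) = 0.732
  q = (8 - (-1.7)·1.788 - (-0.4)·-0.037 - (1.3)·-0.114) / (6.4) = 1.746
  r = (5 - (1)·1.788 - (-3)·1.466 - (0.6)·-0.114) / (7.6) = 1.010
  s = (0 - (1.2)·1.788 - (0.3)·1.466 - (-2.4)·-0.037) / (7.9) = -0.339

(0.732, 1.746, 1.010, -0.339)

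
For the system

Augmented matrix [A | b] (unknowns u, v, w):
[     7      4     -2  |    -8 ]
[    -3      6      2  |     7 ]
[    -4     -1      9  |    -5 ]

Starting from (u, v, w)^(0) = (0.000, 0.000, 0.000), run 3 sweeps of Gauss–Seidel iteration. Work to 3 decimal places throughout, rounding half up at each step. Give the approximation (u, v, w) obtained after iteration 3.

Iteration 1:
  u = (-8 - (4)·0.000 - (-2)·0.000) / (7) = -1.143
  v = (7 - (-3)·-1.143 - (2)·0.000) / (6) = 0.595
  w = (-5 - (-4)·-1.143 - (-1)·0.595) / (9) = -0.997
Iteration 2:
  u = (-8 - (4)·0.595 - (-2)·-0.997) / (7) = -1.768
  v = (7 - (-3)·-1.768 - (2)·-0.997) / (6) = 0.615
  w = (-5 - (-4)·-1.768 - (-1)·0.615) / (9) = -1.273
Iteration 3:
  u = (-8 - (4)·0.615 - (-2)·-1.273) / (7) = -1.858
  v = (7 - (-3)·-1.858 - (2)·-1.273) / (6) = 0.662
  w = (-5 - (-4)·-1.858 - (-1)·0.662) / (9) = -1.308

(-1.858, 0.662, -1.308)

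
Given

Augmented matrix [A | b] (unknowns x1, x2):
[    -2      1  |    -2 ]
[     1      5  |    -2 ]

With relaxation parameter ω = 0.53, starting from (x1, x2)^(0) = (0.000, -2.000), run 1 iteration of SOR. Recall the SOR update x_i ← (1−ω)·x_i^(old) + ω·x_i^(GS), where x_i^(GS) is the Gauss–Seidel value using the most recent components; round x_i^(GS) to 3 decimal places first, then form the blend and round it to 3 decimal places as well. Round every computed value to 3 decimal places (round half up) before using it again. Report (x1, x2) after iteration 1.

Iteration 1:
  x1: GS value = (-2 - (1)·-2.000) / (-2) = 0.000;  x1 ← (1−ω)·0.000 + ω·0.000 = 0.000
  x2: GS value = (-2 - (1)·0.000) / (5) = -0.400;  x2 ← (1−ω)·-2.000 + ω·-0.400 = -1.152

(0.000, -1.152)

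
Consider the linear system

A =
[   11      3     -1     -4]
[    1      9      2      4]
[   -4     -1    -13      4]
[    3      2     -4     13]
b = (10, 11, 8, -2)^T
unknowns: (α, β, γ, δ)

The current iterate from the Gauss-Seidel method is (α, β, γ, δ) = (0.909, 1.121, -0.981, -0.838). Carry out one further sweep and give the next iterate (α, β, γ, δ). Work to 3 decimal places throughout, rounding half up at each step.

One sweep:
  α = (10 - (3)·1.121 - (-1)·-0.981 - (-4)·-0.838) / (11) = 0.209
  β = (11 - (1)·0.209 - (2)·-0.981 - (4)·-0.838) / (9) = 1.789
  γ = (8 - (-4)·0.209 - (-1)·1.789 - (4)·-0.838) / (-13) = -1.075
  δ = (-2 - (3)·0.209 - (2)·1.789 - (-4)·-1.075) / (13) = -0.808

(0.209, 1.789, -1.075, -0.808)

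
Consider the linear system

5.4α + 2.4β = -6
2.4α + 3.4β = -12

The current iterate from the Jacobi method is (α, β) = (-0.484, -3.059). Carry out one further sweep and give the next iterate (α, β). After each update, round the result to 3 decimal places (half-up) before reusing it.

One sweep:
  α = (-6 - (2.4)·-3.059) / (5.4) = 0.248
  β = (-12 - (2.4)·-0.484) / (3.4) = -3.188

(0.248, -3.188)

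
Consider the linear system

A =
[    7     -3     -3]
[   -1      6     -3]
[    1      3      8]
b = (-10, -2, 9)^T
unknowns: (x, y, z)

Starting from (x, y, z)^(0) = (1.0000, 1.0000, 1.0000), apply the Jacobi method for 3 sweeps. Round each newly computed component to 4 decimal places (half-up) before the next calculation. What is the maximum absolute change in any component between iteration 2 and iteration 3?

Iteration 1:
  x = (-10 - (-3)·1.0000 - (-3)·1.0000) / (7) = -0.5714
  y = (-2 - (-1)·1.0000 - (-3)·1.0000) / (6) = 0.3333
  z = (9 - (1)·1.0000 - (3)·1.0000) / (8) = 0.6250
Iteration 2:
  x = (-10 - (-3)·0.3333 - (-3)·0.6250) / (7) = -1.0179
  y = (-2 - (-1)·-0.5714 - (-3)·0.6250) / (6) = -0.1161
  z = (9 - (1)·-0.5714 - (3)·0.3333) / (8) = 1.0714
Iteration 3:
  x = (-10 - (-3)·-0.1161 - (-3)·1.0714) / (7) = -1.0192
  y = (-2 - (-1)·-1.0179 - (-3)·1.0714) / (6) = 0.0327
  z = (9 - (1)·-1.0179 - (3)·-0.1161) / (8) = 1.2958
Change: (-0.0013, 0.1488, 0.2244) → max |·| = 0.2244

0.2244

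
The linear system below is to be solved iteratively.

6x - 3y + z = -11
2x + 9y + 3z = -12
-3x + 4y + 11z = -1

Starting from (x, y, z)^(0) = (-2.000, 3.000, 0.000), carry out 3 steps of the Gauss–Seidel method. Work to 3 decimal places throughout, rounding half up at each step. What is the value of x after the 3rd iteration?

Iteration 1:
  x = (-11 - (-3)·3.000 - (1)·0.000) / (6) = -0.333
  y = (-12 - (2)·-0.333 - (3)·0.000) / (9) = -1.259
  z = (-1 - (-3)·-0.333 - (4)·-1.259) / (11) = 0.276
Iteration 2:
  x = (-11 - (-3)·-1.259 - (1)·0.276) / (6) = -2.509
  y = (-12 - (2)·-2.509 - (3)·0.276) / (9) = -0.868
  z = (-1 - (-3)·-2.509 - (4)·-0.868) / (11) = -0.460
Iteration 3:
  x = (-11 - (-3)·-0.868 - (1)·-0.460) / (6) = -2.191
  y = (-12 - (2)·-2.191 - (3)·-0.460) / (9) = -0.693
  z = (-1 - (-3)·-2.191 - (4)·-0.693) / (11) = -0.436

-2.191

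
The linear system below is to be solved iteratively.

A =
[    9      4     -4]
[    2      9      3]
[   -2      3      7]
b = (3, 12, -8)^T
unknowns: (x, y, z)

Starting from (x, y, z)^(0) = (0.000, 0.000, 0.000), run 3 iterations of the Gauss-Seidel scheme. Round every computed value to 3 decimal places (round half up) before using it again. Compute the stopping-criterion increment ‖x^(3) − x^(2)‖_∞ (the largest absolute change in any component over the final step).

0.675

Iteration 1:
  x = (3 - (4)·0.000 - (-4)·0.000) / (9) = 0.333
  y = (12 - (2)·0.333 - (3)·0.000) / (9) = 1.259
  z = (-8 - (-2)·0.333 - (3)·1.259) / (7) = -1.587
Iteration 2:
  x = (3 - (4)·1.259 - (-4)·-1.587) / (9) = -0.932
  y = (12 - (2)·-0.932 - (3)·-1.587) / (9) = 2.069
  z = (-8 - (-2)·-0.932 - (3)·2.069) / (7) = -2.296
Iteration 3:
  x = (3 - (4)·2.069 - (-4)·-2.296) / (9) = -1.607
  y = (12 - (2)·-1.607 - (3)·-2.296) / (9) = 2.456
  z = (-8 - (-2)·-1.607 - (3)·2.456) / (7) = -2.655
Change: (-0.675, 0.387, -0.359) → max |·| = 0.675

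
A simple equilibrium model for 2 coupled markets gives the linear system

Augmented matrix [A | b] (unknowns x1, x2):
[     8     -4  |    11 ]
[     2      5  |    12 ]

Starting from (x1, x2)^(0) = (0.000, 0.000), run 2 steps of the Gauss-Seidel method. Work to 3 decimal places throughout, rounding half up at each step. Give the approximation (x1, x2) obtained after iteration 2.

Iteration 1:
  x1 = (11 - (-4)·0.000) / (8) = 1.375
  x2 = (12 - (2)·1.375) / (5) = 1.850
Iteration 2:
  x1 = (11 - (-4)·1.850) / (8) = 2.300
  x2 = (12 - (2)·2.300) / (5) = 1.480

(2.300, 1.480)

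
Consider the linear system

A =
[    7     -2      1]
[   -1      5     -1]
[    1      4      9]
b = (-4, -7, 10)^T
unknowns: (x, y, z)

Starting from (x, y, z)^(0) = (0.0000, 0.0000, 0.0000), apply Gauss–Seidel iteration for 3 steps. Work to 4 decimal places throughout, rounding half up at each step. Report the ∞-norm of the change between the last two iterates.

0.0693

Iteration 1:
  x = (-4 - (-2)·0.0000 - (1)·0.0000) / (7) = -0.5714
  y = (-7 - (-1)·-0.5714 - (-1)·0.0000) / (5) = -1.5143
  z = (10 - (1)·-0.5714 - (4)·-1.5143) / (9) = 1.8476
Iteration 2:
  x = (-4 - (-2)·-1.5143 - (1)·1.8476) / (7) = -1.2680
  y = (-7 - (-1)·-1.2680 - (-1)·1.8476) / (5) = -1.2841
  z = (10 - (1)·-1.2680 - (4)·-1.2841) / (9) = 1.8227
Iteration 3:
  x = (-4 - (-2)·-1.2841 - (1)·1.8227) / (7) = -1.1987
  y = (-7 - (-1)·-1.1987 - (-1)·1.8227) / (5) = -1.2752
  z = (10 - (1)·-1.1987 - (4)·-1.2752) / (9) = 1.8111
Change: (0.0693, 0.0089, -0.0116) → max |·| = 0.0693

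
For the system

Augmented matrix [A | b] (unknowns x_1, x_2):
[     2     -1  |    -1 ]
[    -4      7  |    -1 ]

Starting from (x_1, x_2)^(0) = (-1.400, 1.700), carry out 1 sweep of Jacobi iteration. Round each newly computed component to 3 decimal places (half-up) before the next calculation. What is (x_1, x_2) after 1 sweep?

(0.350, -0.943)

Iteration 1:
  x_1 = (-1 - (-1)·1.700) / (2) = 0.350
  x_2 = (-1 - (-4)·-1.400) / (7) = -0.943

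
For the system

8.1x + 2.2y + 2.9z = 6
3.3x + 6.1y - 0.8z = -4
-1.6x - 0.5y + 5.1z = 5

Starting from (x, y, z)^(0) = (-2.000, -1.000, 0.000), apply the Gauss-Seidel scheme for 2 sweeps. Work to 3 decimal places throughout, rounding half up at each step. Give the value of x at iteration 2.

Iteration 1:
  x = (6 - (2.2)·-1.000 - (2.9)·0.000) / (8.1) = 1.012
  y = (-4 - (3.3)·1.012 - (-0.8)·0.000) / (6.1) = -1.203
  z = (5 - (-1.6)·1.012 - (-0.5)·-1.203) / (5.1) = 1.180
Iteration 2:
  x = (6 - (2.2)·-1.203 - (2.9)·1.180) / (8.1) = 0.645
  y = (-4 - (3.3)·0.645 - (-0.8)·1.180) / (6.1) = -0.850
  z = (5 - (-1.6)·0.645 - (-0.5)·-0.850) / (5.1) = 1.099

0.645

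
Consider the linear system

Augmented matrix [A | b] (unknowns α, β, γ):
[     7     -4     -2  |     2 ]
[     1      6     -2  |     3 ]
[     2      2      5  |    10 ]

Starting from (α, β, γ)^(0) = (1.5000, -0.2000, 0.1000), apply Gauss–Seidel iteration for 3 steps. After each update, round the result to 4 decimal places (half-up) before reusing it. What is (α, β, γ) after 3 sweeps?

(1.1454, 0.7146, 1.2560)

Iteration 1:
  α = (2 - (-4)·-0.2000 - (-2)·0.1000) / (7) = 0.2000
  β = (3 - (1)·0.2000 - (-2)·0.1000) / (6) = 0.5000
  γ = (10 - (2)·0.2000 - (2)·0.5000) / (5) = 1.7200
Iteration 2:
  α = (2 - (-4)·0.5000 - (-2)·1.7200) / (7) = 1.0629
  β = (3 - (1)·1.0629 - (-2)·1.7200) / (6) = 0.8962
  γ = (10 - (2)·1.0629 - (2)·0.8962) / (5) = 1.2164
Iteration 3:
  α = (2 - (-4)·0.8962 - (-2)·1.2164) / (7) = 1.1454
  β = (3 - (1)·1.1454 - (-2)·1.2164) / (6) = 0.7146
  γ = (10 - (2)·1.1454 - (2)·0.7146) / (5) = 1.2560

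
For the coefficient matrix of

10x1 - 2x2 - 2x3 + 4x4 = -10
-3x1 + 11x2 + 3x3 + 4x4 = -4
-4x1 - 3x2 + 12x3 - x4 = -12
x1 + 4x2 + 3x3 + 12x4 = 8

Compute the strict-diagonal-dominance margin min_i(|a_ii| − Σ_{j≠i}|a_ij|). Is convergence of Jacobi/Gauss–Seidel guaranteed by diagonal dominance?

1

row 1: |10| − (2+2+4) = 2
row 2: |11| − (3+3+4) = 1
row 3: |12| − (4+3+1) = 4
row 4: |12| − (1+4+3) = 4
minimum over rows = 1 → strictly diagonally dominant (convergence guaranteed)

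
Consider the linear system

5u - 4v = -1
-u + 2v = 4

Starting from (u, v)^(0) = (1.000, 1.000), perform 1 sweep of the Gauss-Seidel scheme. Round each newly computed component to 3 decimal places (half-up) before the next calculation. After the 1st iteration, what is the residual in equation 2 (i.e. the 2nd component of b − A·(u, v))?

Iteration 1:
  u = (-1 - (-4)·1.000) / (5) = 0.600
  v = (4 - (-1)·0.600) / (2) = 2.300
Residual b − A·x = (5.200, 0.000)

0.000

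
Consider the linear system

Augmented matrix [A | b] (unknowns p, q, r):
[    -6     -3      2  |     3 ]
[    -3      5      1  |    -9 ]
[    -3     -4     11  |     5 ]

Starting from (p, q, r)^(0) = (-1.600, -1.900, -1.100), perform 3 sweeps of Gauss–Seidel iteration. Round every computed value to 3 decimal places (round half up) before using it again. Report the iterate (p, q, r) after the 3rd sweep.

Iteration 1:
  p = (3 - (-3)·-1.900 - (2)·-1.100) / (-6) = 0.083
  q = (-9 - (-3)·0.083 - (1)·-1.100) / (5) = -1.530
  r = (5 - (-3)·0.083 - (-4)·-1.530) / (11) = -0.079
Iteration 2:
  p = (3 - (-3)·-1.530 - (2)·-0.079) / (-6) = 0.239
  q = (-9 - (-3)·0.239 - (1)·-0.079) / (5) = -1.641
  r = (5 - (-3)·0.239 - (-4)·-1.641) / (11) = -0.077
Iteration 3:
  p = (3 - (-3)·-1.641 - (2)·-0.077) / (-6) = 0.295
  q = (-9 - (-3)·0.295 - (1)·-0.077) / (5) = -1.608
  r = (5 - (-3)·0.295 - (-4)·-1.608) / (11) = -0.050

(0.295, -1.608, -0.050)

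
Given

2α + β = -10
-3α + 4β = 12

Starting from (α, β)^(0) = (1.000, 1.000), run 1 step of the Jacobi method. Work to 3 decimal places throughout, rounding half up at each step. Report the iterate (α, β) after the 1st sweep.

Iteration 1:
  α = (-10 - (1)·1.000) / (2) = -5.500
  β = (12 - (-3)·1.000) / (4) = 3.750

(-5.500, 3.750)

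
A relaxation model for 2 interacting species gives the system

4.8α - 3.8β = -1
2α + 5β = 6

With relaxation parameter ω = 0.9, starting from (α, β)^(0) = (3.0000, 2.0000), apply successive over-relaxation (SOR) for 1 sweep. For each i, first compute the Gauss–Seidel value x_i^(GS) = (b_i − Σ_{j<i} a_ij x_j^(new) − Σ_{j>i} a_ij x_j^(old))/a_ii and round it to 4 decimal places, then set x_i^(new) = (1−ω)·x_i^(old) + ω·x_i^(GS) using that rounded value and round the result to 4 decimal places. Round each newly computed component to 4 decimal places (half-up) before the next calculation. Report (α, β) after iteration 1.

(1.5375, 0.7265)

Iteration 1:
  α: GS value = (-1 - (-3.8)·2.0000) / (4.8) = 1.3750;  α ← (1−ω)·3.0000 + ω·1.3750 = 1.5375
  β: GS value = (6 - (2)·1.5375) / (5) = 0.5850;  β ← (1−ω)·2.0000 + ω·0.5850 = 0.7265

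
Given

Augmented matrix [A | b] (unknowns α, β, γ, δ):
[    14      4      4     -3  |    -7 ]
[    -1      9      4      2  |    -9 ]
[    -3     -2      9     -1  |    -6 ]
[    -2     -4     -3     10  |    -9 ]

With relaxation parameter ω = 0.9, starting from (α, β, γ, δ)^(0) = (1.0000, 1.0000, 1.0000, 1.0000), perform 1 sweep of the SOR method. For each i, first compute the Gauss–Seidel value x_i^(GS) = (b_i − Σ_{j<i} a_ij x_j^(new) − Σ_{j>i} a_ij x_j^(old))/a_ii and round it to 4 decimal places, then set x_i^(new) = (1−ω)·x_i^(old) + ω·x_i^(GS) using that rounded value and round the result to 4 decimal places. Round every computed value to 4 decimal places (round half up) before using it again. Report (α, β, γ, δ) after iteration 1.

Iteration 1:
  α: GS value = (-7 - (4)·1.0000 - (4)·1.0000 - (-3)·1.0000) / (14) = -0.8571;  α ← (1−ω)·1.0000 + ω·-0.8571 = -0.6714
  β: GS value = (-9 - (-1)·-0.6714 - (4)·1.0000 - (2)·1.0000) / (9) = -1.7413;  β ← (1−ω)·1.0000 + ω·-1.7413 = -1.4672
  γ: GS value = (-6 - (-3)·-0.6714 - (-2)·-1.4672 - (-1)·1.0000) / (9) = -1.1054;  γ ← (1−ω)·1.0000 + ω·-1.1054 = -0.8949
  δ: GS value = (-9 - (-2)·-0.6714 - (-4)·-1.4672 - (-3)·-0.8949) / (10) = -1.8896;  δ ← (1−ω)·1.0000 + ω·-1.8896 = -1.6006

(-0.6714, -1.4672, -0.8949, -1.6006)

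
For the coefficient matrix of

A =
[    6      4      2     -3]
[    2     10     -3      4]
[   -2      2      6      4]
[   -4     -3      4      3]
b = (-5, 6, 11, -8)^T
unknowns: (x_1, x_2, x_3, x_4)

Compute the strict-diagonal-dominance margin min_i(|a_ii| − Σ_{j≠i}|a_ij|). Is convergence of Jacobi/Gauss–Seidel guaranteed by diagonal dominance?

row 1: |6| − (4+2+3) = -3
row 2: |10| − (2+3+4) = 1
row 3: |6| − (2+2+4) = -2
row 4: |3| − (4+3+4) = -8
minimum over rows = -8 → not strictly diagonally dominant

-8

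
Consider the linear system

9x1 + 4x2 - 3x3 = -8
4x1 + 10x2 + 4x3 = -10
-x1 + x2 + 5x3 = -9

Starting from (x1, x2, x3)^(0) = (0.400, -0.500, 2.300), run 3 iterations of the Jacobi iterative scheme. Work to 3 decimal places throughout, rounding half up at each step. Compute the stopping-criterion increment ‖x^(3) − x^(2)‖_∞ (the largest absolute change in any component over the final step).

0.665

Iteration 1:
  x1 = (-8 - (4)·-0.500 - (-3)·2.300) / (9) = 0.100
  x2 = (-10 - (4)·0.400 - (4)·2.300) / (10) = -2.080
  x3 = (-9 - (-1)·0.400 - (1)·-0.500) / (5) = -1.620
Iteration 2:
  x1 = (-8 - (4)·-2.080 - (-3)·-1.620) / (9) = -0.504
  x2 = (-10 - (4)·0.100 - (4)·-1.620) / (10) = -0.392
  x3 = (-9 - (-1)·0.100 - (1)·-2.080) / (5) = -1.364
Iteration 3:
  x1 = (-8 - (4)·-0.392 - (-3)·-1.364) / (9) = -1.169
  x2 = (-10 - (4)·-0.504 - (4)·-1.364) / (10) = -0.253
  x3 = (-9 - (-1)·-0.504 - (1)·-0.392) / (5) = -1.822
Change: (-0.665, 0.139, -0.458) → max |·| = 0.665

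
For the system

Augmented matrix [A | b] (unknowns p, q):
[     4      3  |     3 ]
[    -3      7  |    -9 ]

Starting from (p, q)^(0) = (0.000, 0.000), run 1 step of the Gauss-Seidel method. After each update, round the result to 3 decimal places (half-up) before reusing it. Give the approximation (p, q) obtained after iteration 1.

(0.750, -0.964)

Iteration 1:
  p = (3 - (3)·0.000) / (4) = 0.750
  q = (-9 - (-3)·0.750) / (7) = -0.964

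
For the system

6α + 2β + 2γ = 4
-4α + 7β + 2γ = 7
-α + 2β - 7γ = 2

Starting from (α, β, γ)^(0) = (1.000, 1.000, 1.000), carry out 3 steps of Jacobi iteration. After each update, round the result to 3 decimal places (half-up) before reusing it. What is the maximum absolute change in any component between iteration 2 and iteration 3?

0.111

Iteration 1:
  α = (4 - (2)·1.000 - (2)·1.000) / (6) = 0.000
  β = (7 - (-4)·1.000 - (2)·1.000) / (7) = 1.286
  γ = (2 - (-1)·1.000 - (2)·1.000) / (-7) = -0.143
Iteration 2:
  α = (4 - (2)·1.286 - (2)·-0.143) / (6) = 0.286
  β = (7 - (-4)·0.000 - (2)·-0.143) / (7) = 1.041
  γ = (2 - (-1)·0.000 - (2)·1.286) / (-7) = 0.082
Iteration 3:
  α = (4 - (2)·1.041 - (2)·0.082) / (6) = 0.292
  β = (7 - (-4)·0.286 - (2)·0.082) / (7) = 1.140
  γ = (2 - (-1)·0.286 - (2)·1.041) / (-7) = -0.029
Change: (0.006, 0.099, -0.111) → max |·| = 0.111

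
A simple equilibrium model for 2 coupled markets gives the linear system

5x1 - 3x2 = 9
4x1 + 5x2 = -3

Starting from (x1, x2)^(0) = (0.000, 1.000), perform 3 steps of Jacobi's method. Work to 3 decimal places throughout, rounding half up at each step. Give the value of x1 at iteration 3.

Iteration 1:
  x1 = (9 - (-3)·1.000) / (5) = 2.400
  x2 = (-3 - (4)·0.000) / (5) = -0.600
Iteration 2:
  x1 = (9 - (-3)·-0.600) / (5) = 1.440
  x2 = (-3 - (4)·2.400) / (5) = -2.520
Iteration 3:
  x1 = (9 - (-3)·-2.520) / (5) = 0.288
  x2 = (-3 - (4)·1.440) / (5) = -1.752

0.288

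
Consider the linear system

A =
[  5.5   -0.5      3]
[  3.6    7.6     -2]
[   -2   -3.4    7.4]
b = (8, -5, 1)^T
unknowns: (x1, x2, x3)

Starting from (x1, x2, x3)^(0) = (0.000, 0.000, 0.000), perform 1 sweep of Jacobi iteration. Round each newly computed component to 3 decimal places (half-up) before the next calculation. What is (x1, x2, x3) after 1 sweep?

(1.455, -0.658, 0.135)

Iteration 1:
  x1 = (8 - (-0.5)·0.000 - (3)·0.000) / (5.5) = 1.455
  x2 = (-5 - (3.6)·0.000 - (-2)·0.000) / (7.6) = -0.658
  x3 = (1 - (-2)·0.000 - (-3.4)·0.000) / (7.4) = 0.135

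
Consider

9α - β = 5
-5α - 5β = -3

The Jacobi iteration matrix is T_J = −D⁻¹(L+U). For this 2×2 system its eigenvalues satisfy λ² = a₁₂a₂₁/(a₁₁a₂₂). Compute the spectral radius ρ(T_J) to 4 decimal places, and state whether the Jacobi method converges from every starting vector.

a₁₂a₂₁/(a₁₁a₂₂) = (-1)·(-5) / ((9)·(-5)) = -0.111111
ρ = √|-0.111111| = √0.111111 = 0.3333
ρ < 1, so Jacobi converges

0.3333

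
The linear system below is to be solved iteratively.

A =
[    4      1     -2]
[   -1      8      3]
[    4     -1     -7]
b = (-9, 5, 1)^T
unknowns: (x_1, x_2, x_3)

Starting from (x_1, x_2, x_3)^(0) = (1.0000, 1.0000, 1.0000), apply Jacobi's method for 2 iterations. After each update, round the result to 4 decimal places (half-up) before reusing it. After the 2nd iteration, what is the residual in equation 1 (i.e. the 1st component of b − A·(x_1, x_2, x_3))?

-3.1429

Iteration 1:
  x_1 = (-9 - (1)·1.0000 - (-2)·1.0000) / (4) = -2.0000
  x_2 = (5 - (-1)·1.0000 - (3)·1.0000) / (8) = 0.3750
  x_3 = (1 - (4)·1.0000 - (-1)·1.0000) / (-7) = 0.2857
Iteration 2:
  x_1 = (-9 - (1)·0.3750 - (-2)·0.2857) / (4) = -2.2009
  x_2 = (5 - (-1)·-2.0000 - (3)·0.2857) / (8) = 0.2679
  x_3 = (1 - (4)·-2.0000 - (-1)·0.3750) / (-7) = -1.3393
Residual b − A·x = (-3.1429, 4.6738, 0.6964)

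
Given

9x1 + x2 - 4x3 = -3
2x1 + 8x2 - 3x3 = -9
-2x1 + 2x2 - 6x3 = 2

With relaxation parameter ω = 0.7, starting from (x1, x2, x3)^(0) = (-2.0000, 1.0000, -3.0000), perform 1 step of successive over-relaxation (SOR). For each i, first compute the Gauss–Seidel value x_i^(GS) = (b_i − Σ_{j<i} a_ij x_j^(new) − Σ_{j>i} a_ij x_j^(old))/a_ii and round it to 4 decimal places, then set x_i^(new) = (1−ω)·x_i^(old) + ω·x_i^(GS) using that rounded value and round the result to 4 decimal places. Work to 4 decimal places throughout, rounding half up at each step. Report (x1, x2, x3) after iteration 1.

Iteration 1:
  x1: GS value = (-3 - (1)·1.0000 - (-4)·-3.0000) / (9) = -1.7778;  x1 ← (1−ω)·-2.0000 + ω·-1.7778 = -1.8445
  x2: GS value = (-9 - (2)·-1.8445 - (-3)·-3.0000) / (8) = -1.7889;  x2 ← (1−ω)·1.0000 + ω·-1.7889 = -0.9522
  x3: GS value = (2 - (-2)·-1.8445 - (2)·-0.9522) / (-6) = -0.0359;  x3 ← (1−ω)·-3.0000 + ω·-0.0359 = -0.9251

(-1.8445, -0.9522, -0.9251)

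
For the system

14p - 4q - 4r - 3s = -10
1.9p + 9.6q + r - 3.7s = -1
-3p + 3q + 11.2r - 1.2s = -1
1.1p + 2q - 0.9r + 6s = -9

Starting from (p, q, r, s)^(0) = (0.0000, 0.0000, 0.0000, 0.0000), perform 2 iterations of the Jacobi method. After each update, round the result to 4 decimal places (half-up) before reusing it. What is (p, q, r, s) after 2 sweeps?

(-1.0910, -0.5316, -0.4134, -1.3477)

Iteration 1:
  p = (-10 - (-4)·0.0000 - (-4)·0.0000 - (-3)·0.0000) / (14) = -0.7143
  q = (-1 - (1.9)·0.0000 - (1)·0.0000 - (-3.7)·0.0000) / (9.6) = -0.1042
  r = (-1 - (-3)·0.0000 - (3)·0.0000 - (-1.2)·0.0000) / (11.2) = -0.0893
  s = (-9 - (1.1)·0.0000 - (2)·0.0000 - (-0.9)·0.0000) / (6) = -1.5000
Iteration 2:
  p = (-10 - (-4)·-0.1042 - (-4)·-0.0893 - (-3)·-1.5000) / (14) = -1.0910
  q = (-1 - (1.9)·-0.7143 - (1)·-0.0893 - (-3.7)·-1.5000) / (9.6) = -0.5316
  r = (-1 - (-3)·-0.7143 - (3)·-0.1042 - (-1.2)·-1.5000) / (11.2) = -0.4134
  s = (-9 - (1.1)·-0.7143 - (2)·-0.1042 - (-0.9)·-0.0893) / (6) = -1.3477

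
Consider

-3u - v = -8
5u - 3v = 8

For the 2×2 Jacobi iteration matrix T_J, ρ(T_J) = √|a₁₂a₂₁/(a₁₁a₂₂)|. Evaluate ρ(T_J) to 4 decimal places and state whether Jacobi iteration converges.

a₁₂a₂₁/(a₁₁a₂₂) = (-1)·(5) / ((-3)·(-3)) = -0.555556
ρ = √|-0.555556| = √0.555556 = 0.7454
ρ < 1, so Jacobi converges

0.7454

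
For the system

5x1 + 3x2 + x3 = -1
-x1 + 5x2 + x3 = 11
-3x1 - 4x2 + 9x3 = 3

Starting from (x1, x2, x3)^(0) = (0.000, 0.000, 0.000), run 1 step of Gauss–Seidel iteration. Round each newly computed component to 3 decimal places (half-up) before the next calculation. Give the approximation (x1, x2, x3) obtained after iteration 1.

(-0.200, 2.160, 1.227)

Iteration 1:
  x1 = (-1 - (3)·0.000 - (1)·0.000) / (5) = -0.200
  x2 = (11 - (-1)·-0.200 - (1)·0.000) / (5) = 2.160
  x3 = (3 - (-3)·-0.200 - (-4)·2.160) / (9) = 1.227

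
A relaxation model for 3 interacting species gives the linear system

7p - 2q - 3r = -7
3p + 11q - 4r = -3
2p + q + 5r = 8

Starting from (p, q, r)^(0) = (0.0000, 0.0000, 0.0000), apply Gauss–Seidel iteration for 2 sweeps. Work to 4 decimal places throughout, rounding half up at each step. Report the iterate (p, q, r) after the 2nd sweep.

(-0.1429, 0.4935, 1.5585)

Iteration 1:
  p = (-7 - (-2)·0.0000 - (-3)·0.0000) / (7) = -1.0000
  q = (-3 - (3)·-1.0000 - (-4)·0.0000) / (11) = 0.0000
  r = (8 - (2)·-1.0000 - (1)·0.0000) / (5) = 2.0000
Iteration 2:
  p = (-7 - (-2)·0.0000 - (-3)·2.0000) / (7) = -0.1429
  q = (-3 - (3)·-0.1429 - (-4)·2.0000) / (11) = 0.4935
  r = (8 - (2)·-0.1429 - (1)·0.4935) / (5) = 1.5585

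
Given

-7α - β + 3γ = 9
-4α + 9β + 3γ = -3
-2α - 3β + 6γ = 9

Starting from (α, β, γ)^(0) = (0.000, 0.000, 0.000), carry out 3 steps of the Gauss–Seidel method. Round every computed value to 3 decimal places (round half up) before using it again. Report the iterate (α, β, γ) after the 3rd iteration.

Iteration 1:
  α = (9 - (-1)·0.000 - (3)·0.000) / (-7) = -1.286
  β = (-3 - (-4)·-1.286 - (3)·0.000) / (9) = -0.905
  γ = (9 - (-2)·-1.286 - (-3)·-0.905) / (6) = 0.619
Iteration 2:
  α = (9 - (-1)·-0.905 - (3)·0.619) / (-7) = -0.891
  β = (-3 - (-4)·-0.891 - (3)·0.619) / (9) = -0.936
  γ = (9 - (-2)·-0.891 - (-3)·-0.936) / (6) = 0.735
Iteration 3:
  α = (9 - (-1)·-0.936 - (3)·0.735) / (-7) = -0.837
  β = (-3 - (-4)·-0.837 - (3)·0.735) / (9) = -0.950
  γ = (9 - (-2)·-0.837 - (-3)·-0.950) / (6) = 0.746

(-0.837, -0.950, 0.746)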